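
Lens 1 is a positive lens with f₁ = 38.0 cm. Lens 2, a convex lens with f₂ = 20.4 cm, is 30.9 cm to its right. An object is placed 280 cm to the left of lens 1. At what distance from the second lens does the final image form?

Lens 1: 1/d_i1 = 1/f₁ − 1/d_o1 = 1/(38.0) − 1/(280) = 0.02274, so d_i1 = 43.97 cm.
The intermediate image is 43.97 cm to the right of lens 1, which lies 13.07 cm to the right of lens 2 — a virtual object — so d_o2 = −13.07 cm.
Lens 2: 1/d_i2 = 1/f₂ − 1/d_o2 = 1/(20.4) − 1/(-13.07) = 0.1255, so d_i2 = 7.97 cm.
The final image is real, 7.97 cm to the right of lens 2 (overall magnification ≈ -0.096).

7.97 cm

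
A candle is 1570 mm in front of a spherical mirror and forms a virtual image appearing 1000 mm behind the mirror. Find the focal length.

f = -2750 mm (convex)

Virtual image ⇒ d_i = −1000 mm.
1/f = 1/d_o + 1/d_i = 1/(1570) + 1/(-1000) = -0.0003631, so f = -2750 mm.
Since f is negative, the spherical mirror is convex.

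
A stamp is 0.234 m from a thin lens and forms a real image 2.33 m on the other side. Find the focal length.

f = 0.213 m (converging)

Real image ⇒ d_i = +2.33 m.
1/f = 1/d_o + 1/d_i = 1/(0.234) + 1/(2.33) = 4.703, so f = 0.213 m.
Since f is positive, the thin lens is converging.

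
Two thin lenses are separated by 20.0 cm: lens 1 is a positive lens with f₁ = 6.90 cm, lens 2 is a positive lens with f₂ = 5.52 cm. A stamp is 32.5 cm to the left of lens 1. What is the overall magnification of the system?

Lens 1: 1/d_i1 = 1/(6.90) − 1/(32.5) = 0.1142, so d_i1 = 8.760 cm; m₁ = −d_i1/d_o1 = -0.2695.
d_o2 = 20.0 − (8.760) = 11.24 cm.
Lens 2: 1/d_i2 = 1/(5.52) − 1/(11.24) = 0.09219, so d_i2 = 10.85 cm; m₂ = −d_i2/d_o2 = -0.9650.
m = m₁·m₂ = (-0.2695)(-0.9650) = +0.260.

m = +0.260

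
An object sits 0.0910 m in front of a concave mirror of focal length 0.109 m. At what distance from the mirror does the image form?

0.551 m

Mirror equation: 1/s_i = 1/f − 1/s_o = 1/(0.1090) − 1/(0.0910) = 9.174 − 10.99 = -1.815, so s_i = -0.551 m.
The image is virtual, upright and enlarged, behind the mirror.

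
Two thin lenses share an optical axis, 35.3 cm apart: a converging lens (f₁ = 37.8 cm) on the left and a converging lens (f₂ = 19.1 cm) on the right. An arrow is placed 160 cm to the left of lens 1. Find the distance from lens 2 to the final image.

Lens 1: 1/d_i1 = 1/f₁ − 1/d_o1 = 1/(37.8) − 1/(160) = 0.02021, so d_i1 = 49.49 cm.
The intermediate image is 49.49 cm to the right of lens 1, which lies 14.19 cm to the right of lens 2 — a virtual object — so d_o2 = −14.19 cm.
Lens 2: 1/d_i2 = 1/f₂ − 1/d_o2 = 1/(19.1) − 1/(-14.19) = 0.1228, so d_i2 = 8.14 cm.
The final image is real, 8.14 cm to the right of lens 2 (overall magnification ≈ -0.18).

8.14 cm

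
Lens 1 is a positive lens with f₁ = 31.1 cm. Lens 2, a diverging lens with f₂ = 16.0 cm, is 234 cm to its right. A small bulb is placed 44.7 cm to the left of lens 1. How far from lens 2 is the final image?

14.3 cm

Lens 1: 1/d_i1 = 1/f₁ − 1/d_o1 = 1/(31.1) − 1/(44.7) = 0.009783, so d_i1 = 102.2 cm.
The intermediate image is 102.2 cm to the right of lens 1, which is 234 − (102.2) = 131.8 cm to the left of lens 2, so d_o2 = +131.8 cm.
Lens 2 is diverging, so f₂ = −16.0 cm.
Lens 2: 1/d_i2 = 1/f₂ − 1/d_o2 = 1/(-16.0) − 1/(131.8) = -0.07009, so d_i2 = -14.3 cm.
The final image is virtual, 14.3 cm to the left of lens 2 (overall magnification ≈ -0.25).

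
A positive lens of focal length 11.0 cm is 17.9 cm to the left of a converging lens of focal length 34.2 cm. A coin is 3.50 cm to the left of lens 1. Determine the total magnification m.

m = +4.49

Lens 1: 1/d_i1 = 1/(11.0) − 1/(3.50) = -0.1948, so d_i1 = -5.133 cm; m₁ = −d_i1/d_o1 = +1.467.
d_o2 = 17.9 − (-5.133) = 23.03 cm.
Lens 2: 1/d_i2 = 1/(34.2) − 1/(23.03) = -0.01418, so d_i2 = -70.51 cm; m₂ = −d_i2/d_o2 = +3.062.
m = m₁·m₂ = (+1.467)(+3.062) = +4.49.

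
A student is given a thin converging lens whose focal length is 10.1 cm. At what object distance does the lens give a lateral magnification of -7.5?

m = −d_i/d_o ⇒ d_i = −m·d_o.
1/f = 1/d_o + 1/d_i = 1/d_o − 1/(m·d_o) = (1 − 1/m)/d_o, so d_o = f(1 − 1/m) = (10.10)(1 − 1/(-7.5)) = 11.4 cm.

11.4 cm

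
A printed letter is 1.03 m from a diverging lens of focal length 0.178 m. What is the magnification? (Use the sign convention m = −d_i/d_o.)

For a diverging lens, f = -0.178 m.
1/d_i = 1/f − 1/d_o = 1/(-0.1780) − 1/(1.03) = -6.589, so d_i = -0.1518 m.
m = −d_i/d_o = −(-0.1518)/(1.03) = +0.147.
The image is virtual, upright and reduced, on the same side as the object.

m = +0.147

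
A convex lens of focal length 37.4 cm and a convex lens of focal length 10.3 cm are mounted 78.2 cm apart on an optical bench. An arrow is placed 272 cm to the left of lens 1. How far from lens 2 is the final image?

Lens 1: 1/d_i1 = 1/f₁ − 1/d_o1 = 1/(37.4) − 1/(272) = 0.02306, so d_i1 = 43.36 cm.
The intermediate image is 43.36 cm to the right of lens 1, which is 78.2 − (43.36) = 34.84 cm to the left of lens 2, so d_o2 = +34.84 cm.
Lens 2: 1/d_i2 = 1/f₂ − 1/d_o2 = 1/(10.3) − 1/(34.84) = 0.06838, so d_i2 = 14.6 cm.
The final image is real, 14.6 cm to the right of lens 2 (overall magnification ≈ 0.067).

14.6 cm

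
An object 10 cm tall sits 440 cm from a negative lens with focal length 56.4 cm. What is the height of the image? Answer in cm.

1.14 cm

For a negative lens, f = -56.4 cm.
1/d_i = 1/f − 1/d_o = 1/(-56.40) − 1/(440) = -0.02000, so d_i = -49.99 cm.
m = −d_i/d_o = +0.1136.
|h_i| = |m|·h_o = 0.1136 × 10 = 1.14 cm. The image is virtual, upright and reduced, on the same side as the object.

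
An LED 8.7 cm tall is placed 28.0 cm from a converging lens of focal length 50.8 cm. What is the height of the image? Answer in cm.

19.4 cm

1/d_i = 1/f − 1/d_o = 1/(50.80) − 1/(28.0) = -0.01603, so d_i = -62.39 cm.
m = −d_i/d_o = +2.228.
|h_i| = |m|·h_o = 2.228 × 8.7 = 19.4 cm. The image is virtual, upright and enlarged, on the same side as the object.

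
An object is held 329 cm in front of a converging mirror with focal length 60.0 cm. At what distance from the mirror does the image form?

Mirror equation: 1/v = 1/f − 1/u = 1/(60.00) − 1/(329) = 0.01667 − 0.003040 = 0.01363, so v = 73.4 cm.
The image is real, inverted and reduced, in front of the mirror.

73.4 cm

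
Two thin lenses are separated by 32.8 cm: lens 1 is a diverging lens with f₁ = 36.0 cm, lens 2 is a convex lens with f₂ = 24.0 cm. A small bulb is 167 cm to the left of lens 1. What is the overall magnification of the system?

m = -0.111

f₁ = −36.0 cm (diverging).
Lens 1: 1/d_i1 = 1/(-36.0) − 1/(167) = -0.03377, so d_i1 = -29.62 cm; m₁ = −d_i1/d_o1 = +0.1774.
d_o2 = 32.8 − (-29.62) = 62.42 cm.
Lens 2: 1/d_i2 = 1/(24.0) − 1/(62.42) = 0.02565, so d_i2 = 38.99 cm; m₂ = −d_i2/d_o2 = -0.6247.
m = m₁·m₂ = (+0.1774)(-0.6247) = -0.111.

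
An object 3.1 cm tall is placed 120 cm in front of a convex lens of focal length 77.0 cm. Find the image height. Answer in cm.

1/d_i = 1/f − 1/d_o = 1/(77.00) − 1/(120) = 0.004654, so d_i = 214.9 cm.
m = −d_i/d_o = -1.791.
|h_i| = |m|·h_o = 1.791 × 3.1 = 5.55 cm. The image is real, inverted and enlarged, on the far side of the lens.

5.55 cm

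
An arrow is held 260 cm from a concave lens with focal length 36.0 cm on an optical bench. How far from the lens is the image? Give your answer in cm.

For a concave lens, f = -36.0 cm.
Lens equation: 1/v = 1/f − 1/u = 1/(-36.00) − 1/(260) = -0.02778 − 0.003846 = -0.03162, so v = -31.6 cm.
The image is virtual, upright and reduced, on the same side as the object.

31.6 cm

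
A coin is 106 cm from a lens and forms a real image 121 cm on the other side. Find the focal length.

f = 56.5 cm (converging)

Real image ⇒ d_i = +121 cm.
1/f = 1/d_o + 1/d_i = 1/(106) + 1/(121) = 0.01770, so f = 56.5 cm.
Since f is positive, the lens is converging.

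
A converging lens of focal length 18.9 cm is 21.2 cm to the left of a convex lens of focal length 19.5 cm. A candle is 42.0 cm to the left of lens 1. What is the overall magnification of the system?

Lens 1: 1/d_i1 = 1/(18.9) − 1/(42.0) = 0.02910, so d_i1 = 34.36 cm; m₁ = −d_i1/d_o1 = -0.8181.
d_o2 = 21.2 − (34.36) = -13.16 cm (virtual object).
Lens 2: 1/d_i2 = 1/(19.5) − 1/(-13.16) = 0.1273, so d_i2 = 7.857 cm; m₂ = −d_i2/d_o2 = +0.5971.
m = m₁·m₂ = (-0.8181)(+0.5971) = -0.488.

m = -0.488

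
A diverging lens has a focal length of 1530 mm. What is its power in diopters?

P = -0.654 D

For a diverging lens, f = −1530 mm.
f = -153 cm = -1.53 m.
P = 1/f = 1/(-1.53 m) = -0.654 D.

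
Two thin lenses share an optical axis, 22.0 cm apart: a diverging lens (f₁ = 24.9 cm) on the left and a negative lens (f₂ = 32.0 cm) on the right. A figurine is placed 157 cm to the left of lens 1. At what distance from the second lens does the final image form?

Lens 1 is diverging, so f₁ = −24.9 cm.
Lens 1: 1/d_i1 = 1/f₁ − 1/d_o1 = 1/(-24.9) − 1/(157) = -0.04653, so d_i1 = -21.49 cm.
The intermediate image is 21.49 cm to the left of lens 1 (virtual), which is 22.0 − (-21.49) = 43.49 cm to the left of lens 2, so d_o2 = +43.49 cm.
Lens 2 is diverging, so f₂ = −32.0 cm.
Lens 2: 1/d_i2 = 1/f₂ − 1/d_o2 = 1/(-32.0) − 1/(43.49) = -0.05424, so d_i2 = -18.4 cm.
The final image is virtual, 18.4 cm to the left of lens 2 (overall magnification ≈ 0.058).

18.4 cm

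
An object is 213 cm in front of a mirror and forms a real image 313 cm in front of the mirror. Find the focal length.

Real image ⇒ d_i = +313 cm.
1/f = 1/d_o + 1/d_i = 1/(213) + 1/(313) = 0.007890, so f = 127 cm.
Since f is positive, the mirror is concave.

f = 127 cm (concave)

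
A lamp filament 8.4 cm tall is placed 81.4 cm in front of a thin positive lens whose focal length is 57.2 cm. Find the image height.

1/d_i = 1/f − 1/d_o = 1/(57.20) − 1/(81.4) = 0.005198, so d_i = 192.4 cm.
m = −d_i/d_o = -2.364.
|h_i| = |m|·h_o = 2.364 × 8.4 = 19.9 cm. The image is real, inverted and enlarged, on the far side of the lens.

19.9 cm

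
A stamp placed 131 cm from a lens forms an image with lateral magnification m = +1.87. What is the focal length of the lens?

m = −d_i/d_o ⇒ d_i = −m·d_o = −(+1.87)·(131) = -245.0 cm.
1/f = 1/d_o + 1/d_i = 1/(131) + 1/(-245.0) = 0.003552, so f = 282 cm.
Since f is positive, the lens is converging.

f = 282 cm (converging)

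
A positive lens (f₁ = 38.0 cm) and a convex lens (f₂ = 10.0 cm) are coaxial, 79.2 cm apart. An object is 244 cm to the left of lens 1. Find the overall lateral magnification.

Lens 1: 1/d_i1 = 1/(38.0) − 1/(244) = 0.02222, so d_i1 = 45.01 cm; m₁ = −d_i1/d_o1 = -0.1845.
d_o2 = 79.2 − (45.01) = 34.19 cm.
Lens 2: 1/d_i2 = 1/(10.0) − 1/(34.19) = 0.07075, so d_i2 = 14.13 cm; m₂ = −d_i2/d_o2 = -0.4134.
m = m₁·m₂ = (-0.1845)(-0.4134) = +0.0763.

m = +0.0763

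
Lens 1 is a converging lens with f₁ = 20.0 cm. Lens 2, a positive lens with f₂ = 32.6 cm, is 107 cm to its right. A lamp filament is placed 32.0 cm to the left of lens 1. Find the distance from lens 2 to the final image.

Lens 1: 1/d_i1 = 1/f₁ − 1/d_o1 = 1/(20.0) − 1/(32.0) = 0.01875, so d_i1 = 53.33 cm.
The intermediate image is 53.33 cm to the right of lens 1, which is 107 − (53.33) = 53.67 cm to the left of lens 2, so d_o2 = +53.67 cm.
Lens 2: 1/d_i2 = 1/f₂ − 1/d_o2 = 1/(32.6) − 1/(53.67) = 0.01204, so d_i2 = 83.0 cm.
The final image is real, 83.0 cm to the right of lens 2 (overall magnification ≈ 2.6).

83.0 cm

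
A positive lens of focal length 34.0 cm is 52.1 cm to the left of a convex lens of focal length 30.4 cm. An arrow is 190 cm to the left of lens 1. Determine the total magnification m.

Lens 1: 1/d_i1 = 1/(34.0) − 1/(190) = 0.02415, so d_i1 = 41.41 cm; m₁ = −d_i1/d_o1 = -0.2179.
d_o2 = 52.1 − (41.41) = 10.69 cm.
Lens 2: 1/d_i2 = 1/(30.4) − 1/(10.69) = -0.06065, so d_i2 = -16.49 cm; m₂ = −d_i2/d_o2 = +1.542.
m = m₁·m₂ = (-0.2179)(+1.542) = -0.336.

m = -0.336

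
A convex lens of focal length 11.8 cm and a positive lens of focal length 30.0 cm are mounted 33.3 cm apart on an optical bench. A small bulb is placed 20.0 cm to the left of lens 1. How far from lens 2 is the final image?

5.32 cm

Lens 1: 1/d_i1 = 1/f₁ − 1/d_o1 = 1/(11.8) − 1/(20.0) = 0.03475, so d_i1 = 28.78 cm.
The intermediate image is 28.78 cm to the right of lens 1, which is 33.3 − (28.78) = 4.520 cm to the left of lens 2, so d_o2 = +4.520 cm.
Lens 2: 1/d_i2 = 1/f₂ − 1/d_o2 = 1/(30.0) − 1/(4.520) = -0.1879, so d_i2 = -5.32 cm.
The final image is virtual, 5.32 cm to the left of lens 2 (overall magnification ≈ -1.7).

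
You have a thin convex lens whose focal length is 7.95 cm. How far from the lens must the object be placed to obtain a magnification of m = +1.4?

m = −d_i/d_o ⇒ d_i = −m·d_o.
1/f = 1/d_o + 1/d_i = 1/d_o − 1/(m·d_o) = (1 − 1/m)/d_o, so d_o = f(1 − 1/m) = (7.950)(1 − 1/(+1.4)) = 2.27 cm.

2.27 cm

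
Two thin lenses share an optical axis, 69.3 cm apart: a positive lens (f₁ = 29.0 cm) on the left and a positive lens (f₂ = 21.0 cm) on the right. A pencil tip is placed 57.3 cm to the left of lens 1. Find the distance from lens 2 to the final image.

Lens 1: 1/d_i1 = 1/f₁ − 1/d_o1 = 1/(29.0) − 1/(57.3) = 0.01703, so d_i1 = 58.72 cm.
The intermediate image is 58.72 cm to the right of lens 1, which is 69.3 − (58.72) = 10.58 cm to the left of lens 2, so d_o2 = +10.58 cm.
Lens 2: 1/d_i2 = 1/f₂ − 1/d_o2 = 1/(21.0) − 1/(10.58) = -0.04690, so d_i2 = -21.3 cm.
The final image is virtual, 21.3 cm to the left of lens 2 (overall magnification ≈ -2.1).

21.3 cm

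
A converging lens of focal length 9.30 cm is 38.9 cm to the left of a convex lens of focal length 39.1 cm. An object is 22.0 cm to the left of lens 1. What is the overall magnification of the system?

m = -1.76

Lens 1: 1/d_i1 = 1/(9.30) − 1/(22.0) = 0.06207, so d_i1 = 16.11 cm; m₁ = −d_i1/d_o1 = -0.7323.
d_o2 = 38.9 − (16.11) = 22.79 cm.
Lens 2: 1/d_i2 = 1/(39.1) − 1/(22.79) = -0.01830, so d_i2 = -54.63 cm; m₂ = −d_i2/d_o2 = +2.397.
m = m₁·m₂ = (-0.7323)(+2.397) = -1.76.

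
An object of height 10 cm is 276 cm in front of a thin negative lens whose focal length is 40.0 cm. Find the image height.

For a negative lens, f = -40.0 cm.
1/d_i = 1/f − 1/d_o = 1/(-40.00) − 1/(276) = -0.02862, so d_i = -34.94 cm.
m = −d_i/d_o = +0.1266.
|h_i| = |m|·h_o = 0.1266 × 10 = 1.27 cm. The image is virtual, upright and reduced, on the same side as the object.

1.27 cm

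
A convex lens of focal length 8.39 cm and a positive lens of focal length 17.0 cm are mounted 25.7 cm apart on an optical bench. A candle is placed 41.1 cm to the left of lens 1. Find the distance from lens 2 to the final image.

140 cm

Lens 1: 1/d_i1 = 1/f₁ − 1/d_o1 = 1/(8.39) − 1/(41.1) = 0.09486, so d_i1 = 10.54 cm.
The intermediate image is 10.54 cm to the right of lens 1, which is 25.7 − (10.54) = 15.16 cm to the left of lens 2, so d_o2 = +15.16 cm.
Lens 2: 1/d_i2 = 1/f₂ − 1/d_o2 = 1/(17.0) − 1/(15.16) = -0.007140, so d_i2 = -140 cm.
The final image is virtual, 140 cm to the left of lens 2 (overall magnification ≈ -2.4).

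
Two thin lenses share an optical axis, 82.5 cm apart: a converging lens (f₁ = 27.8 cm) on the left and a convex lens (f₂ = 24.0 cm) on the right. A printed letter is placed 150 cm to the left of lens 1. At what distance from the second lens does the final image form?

Lens 1: 1/d_i1 = 1/f₁ − 1/d_o1 = 1/(27.8) − 1/(150) = 0.02930, so d_i1 = 34.12 cm.
The intermediate image is 34.12 cm to the right of lens 1, which is 82.5 − (34.12) = 48.38 cm to the left of lens 2, so d_o2 = +48.38 cm.
Lens 2: 1/d_i2 = 1/f₂ − 1/d_o2 = 1/(24.0) − 1/(48.38) = 0.02100, so d_i2 = 47.6 cm.
The final image is real, 47.6 cm to the right of lens 2 (overall magnification ≈ 0.22).

47.6 cm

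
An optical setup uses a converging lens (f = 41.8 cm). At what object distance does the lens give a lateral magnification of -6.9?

m = −d_i/d_o ⇒ d_i = −m·d_o.
1/f = 1/d_o + 1/d_i = 1/d_o − 1/(m·d_o) = (1 − 1/m)/d_o, so d_o = f(1 − 1/m) = (41.80)(1 − 1/(-6.9)) = 47.9 cm.

47.9 cm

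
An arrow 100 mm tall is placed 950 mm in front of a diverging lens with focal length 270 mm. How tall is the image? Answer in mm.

For a diverging lens, f = -270 mm.
1/d_i = 1/f − 1/d_o = 1/(-270.0) − 1/(950) = -0.004756, so d_i = -210.2 mm.
m = −d_i/d_o = +0.2213.
|h_i| = |m|·h_o = 0.2213 × 100 = 22.1 mm. The image is virtual, upright and reduced, on the same side as the object.

22.1 mm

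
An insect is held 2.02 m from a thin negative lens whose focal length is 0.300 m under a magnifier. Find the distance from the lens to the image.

0.261 m

For a negative lens, f = -0.300 m.
Thin-lens equation: 1/v = 1/f − 1/u = 1/(-0.3000) − 1/(2.02) = -3.333 − 0.4950 = -3.828, so v = -0.261 m.
The image is virtual, upright and reduced, on the same side as the object.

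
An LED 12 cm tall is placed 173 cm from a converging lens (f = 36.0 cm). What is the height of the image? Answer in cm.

3.15 cm

1/d_i = 1/f − 1/d_o = 1/(36.00) − 1/(173) = 0.02200, so d_i = 45.46 cm.
m = −d_i/d_o = -0.2628.
|h_i| = |m|·h_o = 0.2628 × 12 = 3.15 cm. The image is real, inverted and reduced, on the far side of the lens.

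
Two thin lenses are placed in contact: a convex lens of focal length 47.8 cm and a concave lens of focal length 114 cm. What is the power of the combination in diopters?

P = +1.21 D

P₁ = 1/f₁ = 1/(0.478 m) = +2.092 D; P₂ = 1/f₂ = 1/(-1.14 m) = -0.8772 D.
For thin lenses in contact, P = P₁ + P₂ = (+2.092) + (-0.8772) = +1.21 D.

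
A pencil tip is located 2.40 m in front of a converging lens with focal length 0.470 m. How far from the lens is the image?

Thin-lens equation: 1/d_i = 1/f − 1/d_o = 1/(0.4700) − 1/(2.40) = 2.128 − 0.4167 = 1.711, so d_i = 0.584 m.
The image is real, inverted and reduced, on the far side of the lens.

0.584 m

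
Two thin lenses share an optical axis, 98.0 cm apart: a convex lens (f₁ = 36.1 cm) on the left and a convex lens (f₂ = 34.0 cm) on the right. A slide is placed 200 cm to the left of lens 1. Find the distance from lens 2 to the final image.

91.9 cm

Lens 1: 1/d_i1 = 1/f₁ − 1/d_o1 = 1/(36.1) − 1/(200) = 0.02270, so d_i1 = 44.05 cm.
The intermediate image is 44.05 cm to the right of lens 1, which is 98.0 − (44.05) = 53.95 cm to the left of lens 2, so d_o2 = +53.95 cm.
Lens 2: 1/d_i2 = 1/f₂ − 1/d_o2 = 1/(34.0) − 1/(53.95) = 0.01088, so d_i2 = 91.9 cm.
The final image is real, 91.9 cm to the right of lens 2 (overall magnification ≈ 0.38).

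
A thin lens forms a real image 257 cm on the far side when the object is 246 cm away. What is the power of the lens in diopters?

P = +0.796 D

d_i = +257 cm.
1/f = 1/d_o + 1/d_i = 1/(246) + 1/(257) = 0.007956 cm⁻¹.
f = 125.7 cm = 1.257 m, so P = 1/f = +0.796 D.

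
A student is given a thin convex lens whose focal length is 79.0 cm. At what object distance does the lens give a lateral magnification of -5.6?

93.1 cm

m = −d_i/d_o ⇒ d_i = −m·d_o.
1/f = 1/d_o + 1/d_i = 1/d_o − 1/(m·d_o) = (1 − 1/m)/d_o, so d_o = f(1 − 1/m) = (79.00)(1 − 1/(-5.6)) = 93.1 cm.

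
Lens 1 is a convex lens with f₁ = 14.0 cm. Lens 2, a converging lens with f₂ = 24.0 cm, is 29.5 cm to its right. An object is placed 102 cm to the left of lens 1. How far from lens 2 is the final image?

Lens 1: 1/d_i1 = 1/f₁ − 1/d_o1 = 1/(14.0) − 1/(102) = 0.06162, so d_i1 = 16.23 cm.
The intermediate image is 16.23 cm to the right of lens 1, which is 29.5 − (16.23) = 13.27 cm to the left of lens 2, so d_o2 = +13.27 cm.
Lens 2: 1/d_i2 = 1/f₂ − 1/d_o2 = 1/(24.0) − 1/(13.27) = -0.03369, so d_i2 = -29.7 cm.
The final image is virtual, 29.7 cm to the left of lens 2 (overall magnification ≈ -0.36).

29.7 cm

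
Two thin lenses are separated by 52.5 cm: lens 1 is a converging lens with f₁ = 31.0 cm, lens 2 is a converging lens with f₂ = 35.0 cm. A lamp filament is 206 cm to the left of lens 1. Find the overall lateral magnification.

Lens 1: 1/d_i1 = 1/(31.0) − 1/(206) = 0.02740, so d_i1 = 36.49 cm; m₁ = −d_i1/d_o1 = -0.1771.
d_o2 = 52.5 − (36.49) = 16.01 cm.
Lens 2: 1/d_i2 = 1/(35.0) − 1/(16.01) = -0.03389, so d_i2 = -29.51 cm; m₂ = −d_i2/d_o2 = +1.843.
m = m₁·m₂ = (-0.1771)(+1.843) = -0.326.

m = -0.326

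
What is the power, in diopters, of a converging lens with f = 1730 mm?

P = +0.578 D

f = 173 cm = 1.73 m.
P = 1/f = 1/(1.73 m) = +0.578 D.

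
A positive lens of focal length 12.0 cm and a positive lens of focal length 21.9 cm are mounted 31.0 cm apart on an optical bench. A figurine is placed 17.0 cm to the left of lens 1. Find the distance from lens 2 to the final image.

6.77 cm

Lens 1: 1/d_i1 = 1/f₁ − 1/d_o1 = 1/(12.0) − 1/(17.0) = 0.02451, so d_i1 = 40.80 cm.
The intermediate image is 40.80 cm to the right of lens 1, which lies 9.800 cm to the right of lens 2 — a virtual object — so d_o2 = −9.800 cm.
Lens 2: 1/d_i2 = 1/f₂ − 1/d_o2 = 1/(21.9) − 1/(-9.800) = 0.1477, so d_i2 = 6.77 cm.
The final image is real, 6.77 cm to the right of lens 2 (overall magnification ≈ -1.7).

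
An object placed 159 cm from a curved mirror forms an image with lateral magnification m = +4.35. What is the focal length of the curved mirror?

f = 206 cm (concave)

m = −d_i/d_o ⇒ d_i = −m·d_o = −(+4.35)·(159) = -691.6 cm.
1/f = 1/d_o + 1/d_i = 1/(159) + 1/(-691.6) = 0.004843, so f = 206 cm.
Since f is positive, the curved mirror is concave.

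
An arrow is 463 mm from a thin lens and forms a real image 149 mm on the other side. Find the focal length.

f = 113 mm (converging)

Real image ⇒ d_i = +149 mm.
1/f = 1/d_o + 1/d_i = 1/(463) + 1/(149) = 0.008871, so f = 113 mm.
Since f is positive, the thin lens is converging.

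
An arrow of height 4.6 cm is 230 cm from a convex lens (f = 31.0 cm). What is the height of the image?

0.717 cm

1/d_i = 1/f − 1/d_o = 1/(31.00) − 1/(230) = 0.02791, so d_i = 35.83 cm.
m = −d_i/d_o = -0.1558.
|h_i| = |m|·h_o = 0.1558 × 4.6 = 0.717 cm. The image is real, inverted and reduced, on the far side of the lens.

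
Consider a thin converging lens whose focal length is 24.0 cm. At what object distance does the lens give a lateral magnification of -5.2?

m = −d_i/d_o ⇒ d_i = −m·d_o.
1/f = 1/d_o + 1/d_i = 1/d_o − 1/(m·d_o) = (1 − 1/m)/d_o, so d_o = f(1 − 1/m) = (24.00)(1 − 1/(-5.2)) = 28.6 cm.

28.6 cm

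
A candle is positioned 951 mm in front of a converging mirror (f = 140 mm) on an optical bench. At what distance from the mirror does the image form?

Mirror equation: 1/s_i = 1/f − 1/s_o = 1/(140.0) − 1/(951) = 0.007143 − 0.001052 = 0.006091, so s_i = 164 mm.
The image is real, inverted and reduced, in front of the mirror.

164 mm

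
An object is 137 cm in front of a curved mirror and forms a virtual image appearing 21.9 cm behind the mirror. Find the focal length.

Virtual image ⇒ d_i = −21.9 cm.
1/f = 1/d_o + 1/d_i = 1/(137) + 1/(-21.9) = -0.03836, so f = -26.1 cm.
Since f is negative, the curved mirror is convex.

f = -26.1 cm (convex)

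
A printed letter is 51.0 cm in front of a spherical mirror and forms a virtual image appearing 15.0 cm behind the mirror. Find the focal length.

f = -21.2 cm (convex)

Virtual image ⇒ d_i = −15.0 cm.
1/f = 1/d_o + 1/d_i = 1/(51.0) + 1/(-15.0) = -0.04706, so f = -21.2 cm.
Since f is negative, the spherical mirror is convex.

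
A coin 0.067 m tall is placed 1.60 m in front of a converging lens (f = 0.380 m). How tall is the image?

1/d_i = 1/f − 1/d_o = 1/(0.3800) − 1/(1.60) = 2.007, so d_i = 0.4984 m.
m = −d_i/d_o = -0.3115.
|h_i| = |m|·h_o = 0.3115 × 0.067 = 0.0209 m. The image is real, inverted and reduced, on the far side of the lens.

0.0209 m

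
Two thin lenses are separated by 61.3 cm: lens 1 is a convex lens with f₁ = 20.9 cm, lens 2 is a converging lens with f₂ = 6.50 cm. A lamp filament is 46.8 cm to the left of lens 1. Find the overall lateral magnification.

Lens 1: 1/d_i1 = 1/(20.9) − 1/(46.8) = 0.02648, so d_i1 = 37.77 cm; m₁ = −d_i1/d_o1 = -0.8071.
d_o2 = 61.3 − (37.77) = 23.53 cm.
Lens 2: 1/d_i2 = 1/(6.50) − 1/(23.53) = 0.1113, so d_i2 = 8.981 cm; m₂ = −d_i2/d_o2 = -0.3817.
m = m₁·m₂ = (-0.8071)(-0.3817) = +0.308.

m = +0.308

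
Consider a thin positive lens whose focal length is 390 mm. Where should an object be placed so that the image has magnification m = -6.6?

m = −d_i/d_o ⇒ d_i = −m·d_o.
1/f = 1/d_o + 1/d_i = 1/d_o − 1/(m·d_o) = (1 − 1/m)/d_o, so d_o = f(1 − 1/m) = (390.0)(1 − 1/(-6.6)) = 449 mm.

449 mm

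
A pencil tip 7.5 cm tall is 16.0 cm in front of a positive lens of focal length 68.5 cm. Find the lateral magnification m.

1/d_i = 1/f − 1/d_o = 1/(68.50) − 1/(16.0) = -0.04790, so d_i = -20.88 cm.
m = −d_i/d_o = −(-20.88)/(16.0) = +1.30.
The image is virtual, upright and enlarged, on the same side as the object.

m = +1.30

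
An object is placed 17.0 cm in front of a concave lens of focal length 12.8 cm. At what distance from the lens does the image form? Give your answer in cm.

7.30 cm

For a concave lens, f = -12.8 cm.
Thin-lens equation: 1/s_i = 1/f − 1/s_o = 1/(-12.80) − 1/(17.0) = -0.07812 − 0.05882 = -0.1369, so s_i = -7.30 cm.
The image is virtual, upright and reduced, on the same side as the object.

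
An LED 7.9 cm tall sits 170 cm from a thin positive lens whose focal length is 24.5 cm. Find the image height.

1/d_i = 1/f − 1/d_o = 1/(24.50) − 1/(170) = 0.03493, so d_i = 28.63 cm.
m = −d_i/d_o = -0.1684.
|h_i| = |m|·h_o = 0.1684 × 7.9 = 1.33 cm. The image is real, inverted and reduced, on the far side of the lens.

1.33 cm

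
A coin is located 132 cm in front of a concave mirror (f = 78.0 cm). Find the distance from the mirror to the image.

Mirror equation: 1/v = 1/f − 1/u = 1/(78.00) − 1/(132) = 0.01282 − 0.007576 = 0.005245, so v = 191 cm.
The image is real, inverted and enlarged, in front of the mirror.

191 cm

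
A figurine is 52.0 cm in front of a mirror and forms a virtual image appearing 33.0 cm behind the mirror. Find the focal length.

f = -90.3 cm (convex)

Virtual image ⇒ d_i = −33.0 cm.
1/f = 1/d_o + 1/d_i = 1/(52.0) + 1/(-33.0) = -0.01107, so f = -90.3 cm.
Since f is negative, the mirror is convex.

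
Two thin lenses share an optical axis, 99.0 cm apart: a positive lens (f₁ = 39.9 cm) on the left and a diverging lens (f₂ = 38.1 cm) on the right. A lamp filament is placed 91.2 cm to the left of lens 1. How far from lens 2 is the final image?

Lens 1: 1/d_i1 = 1/f₁ − 1/d_o1 = 1/(39.9) − 1/(91.2) = 0.01410, so d_i1 = 70.93 cm.
The intermediate image is 70.93 cm to the right of lens 1, which is 99.0 − (70.93) = 28.07 cm to the left of lens 2, so d_o2 = +28.07 cm.
Lens 2 is diverging, so f₂ = −38.1 cm.
Lens 2: 1/d_i2 = 1/f₂ − 1/d_o2 = 1/(-38.1) − 1/(28.07) = -0.06187, so d_i2 = -16.2 cm.
The final image is virtual, 16.2 cm to the left of lens 2 (overall magnification ≈ -0.45).

16.2 cm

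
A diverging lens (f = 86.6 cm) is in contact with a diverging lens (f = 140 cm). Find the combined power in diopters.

P₁ = 1/f₁ = 1/(-0.866 m) = -1.155 D; P₂ = 1/f₂ = 1/(-1.40 m) = -0.7143 D.
For thin lenses in contact, P = P₁ + P₂ = (-1.155) + (-0.7143) = -1.87 D.

P = -1.87 D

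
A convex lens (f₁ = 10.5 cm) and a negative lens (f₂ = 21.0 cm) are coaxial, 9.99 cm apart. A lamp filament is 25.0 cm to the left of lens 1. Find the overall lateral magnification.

Lens 1: 1/d_i1 = 1/(10.5) − 1/(25.0) = 0.05524, so d_i1 = 18.10 cm; m₁ = −d_i1/d_o1 = -0.7240.
d_o2 = 9.99 − (18.10) = -8.110 cm (virtual object).
f₂ = −21.0 cm (diverging).
Lens 2: 1/d_i2 = 1/(-21.0) − 1/(-8.110) = 0.07569, so d_i2 = 13.21 cm; m₂ = −d_i2/d_o2 = +1.629.
m = m₁·m₂ = (-0.7240)(+1.629) = -1.18.

m = -1.18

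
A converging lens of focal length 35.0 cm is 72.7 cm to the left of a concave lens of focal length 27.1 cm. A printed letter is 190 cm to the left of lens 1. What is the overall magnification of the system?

Lens 1: 1/d_i1 = 1/(35.0) − 1/(190) = 0.02331, so d_i1 = 42.90 cm; m₁ = −d_i1/d_o1 = -0.2258.
d_o2 = 72.7 − (42.90) = 29.80 cm.
f₂ = −27.1 cm (diverging).
Lens 2: 1/d_i2 = 1/(-27.1) − 1/(29.80) = -0.07046, so d_i2 = -14.19 cm; m₂ = −d_i2/d_o2 = +0.4763.
m = m₁·m₂ = (-0.2258)(+0.4763) = -0.108.

m = -0.108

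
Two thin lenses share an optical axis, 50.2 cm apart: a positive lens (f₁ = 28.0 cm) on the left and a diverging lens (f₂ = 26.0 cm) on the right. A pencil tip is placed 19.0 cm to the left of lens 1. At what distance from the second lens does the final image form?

21.0 cm

Lens 1: 1/d_i1 = 1/f₁ − 1/d_o1 = 1/(28.0) − 1/(19.0) = -0.01692, so d_i1 = -59.11 cm.
The intermediate image is 59.11 cm to the left of lens 1 (virtual), which is 50.2 − (-59.11) = 109.3 cm to the left of lens 2, so d_o2 = +109.3 cm.
Lens 2 is diverging, so f₂ = −26.0 cm.
Lens 2: 1/d_i2 = 1/f₂ − 1/d_o2 = 1/(-26.0) − 1/(109.3) = -0.04761, so d_i2 = -21.0 cm.
The final image is virtual, 21.0 cm to the left of lens 2 (overall magnification ≈ 0.60).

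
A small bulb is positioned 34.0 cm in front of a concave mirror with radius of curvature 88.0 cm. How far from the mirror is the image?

f = R/2 = 88.0/2 = 44.00 cm.
Mirror equation: 1/q = 1/f − 1/p = 1/(44.00) − 1/(34.0) = 0.02273 − 0.02941 = -0.006684, so q = -150 cm.
The image is virtual, upright and enlarged, behind the mirror.

150 cm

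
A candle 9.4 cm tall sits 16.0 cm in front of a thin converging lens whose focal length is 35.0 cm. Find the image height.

17.3 cm

1/d_i = 1/f − 1/d_o = 1/(35.00) − 1/(16.0) = -0.03393, so d_i = -29.47 cm.
m = −d_i/d_o = +1.842.
|h_i| = |m|·h_o = 1.842 × 9.4 = 17.3 cm. The image is virtual, upright and enlarged, on the same side as the object.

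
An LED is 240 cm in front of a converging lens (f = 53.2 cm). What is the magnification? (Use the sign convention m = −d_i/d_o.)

1/d_i = 1/f − 1/d_o = 1/(53.20) − 1/(240) = 0.01463, so d_i = 68.35 cm.
m = −d_i/d_o = −(68.35)/(240) = -0.285.
The image is real, inverted and reduced, on the far side of the lens.

m = -0.285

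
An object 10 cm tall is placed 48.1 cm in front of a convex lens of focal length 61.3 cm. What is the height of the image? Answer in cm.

46.4 cm

1/d_i = 1/f − 1/d_o = 1/(61.30) − 1/(48.1) = -0.004477, so d_i = -223.4 cm.
m = −d_i/d_o = +4.644.
|h_i| = |m|·h_o = 4.644 × 10 = 46.4 cm. The image is virtual, upright and enlarged, on the same side as the object.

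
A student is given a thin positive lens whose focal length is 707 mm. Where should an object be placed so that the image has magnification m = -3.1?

m = −d_i/d_o ⇒ d_i = −m·d_o.
1/f = 1/d_o + 1/d_i = 1/d_o − 1/(m·d_o) = (1 − 1/m)/d_o, so d_o = f(1 − 1/m) = (707.0)(1 − 1/(-3.1)) = 935 mm.

935 mm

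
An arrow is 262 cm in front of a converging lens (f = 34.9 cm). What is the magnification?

1/d_i = 1/f − 1/d_o = 1/(34.90) − 1/(262) = 0.02484, so d_i = 40.26 cm.
m = −d_i/d_o = −(40.26)/(262) = -0.154.
The image is real, inverted and reduced, on the far side of the lens.

m = -0.154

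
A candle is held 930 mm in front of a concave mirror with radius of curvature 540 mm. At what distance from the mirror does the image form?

380 mm

f = R/2 = 540/2 = 270.0 mm.
Mirror equation: 1/d_i = 1/f − 1/d_o = 1/(270.0) − 1/(930) = 0.003704 − 0.001075 = 0.002628, so d_i = 380 mm.
The image is real, inverted and reduced, in front of the mirror.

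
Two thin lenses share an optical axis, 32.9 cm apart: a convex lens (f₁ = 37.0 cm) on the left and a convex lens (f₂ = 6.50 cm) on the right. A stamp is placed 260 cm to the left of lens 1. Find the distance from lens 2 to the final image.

Lens 1: 1/d_i1 = 1/f₁ − 1/d_o1 = 1/(37.0) − 1/(260) = 0.02318, so d_i1 = 43.14 cm.
The intermediate image is 43.14 cm to the right of lens 1, which lies 10.24 cm to the right of lens 2 — a virtual object — so d_o2 = −10.24 cm.
Lens 2: 1/d_i2 = 1/f₂ − 1/d_o2 = 1/(6.50) − 1/(-10.24) = 0.2515, so d_i2 = 3.98 cm.
The final image is real, 3.98 cm to the right of lens 2 (overall magnification ≈ -0.064).

3.98 cm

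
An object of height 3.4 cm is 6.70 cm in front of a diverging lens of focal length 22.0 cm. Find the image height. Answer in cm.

For a diverging lens, f = -22.0 cm.
1/d_i = 1/f − 1/d_o = 1/(-22.00) − 1/(6.70) = -0.1947, so d_i = -5.136 cm.
m = −d_i/d_o = +0.7666.
|h_i| = |m|·h_o = 0.7666 × 3.4 = 2.61 cm. The image is virtual, upright and reduced, on the same side as the object.

2.61 cm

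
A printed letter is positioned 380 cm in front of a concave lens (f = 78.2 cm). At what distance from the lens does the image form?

For a concave lens, f = -78.2 cm.
Lens equation: 1/d_i = 1/f − 1/d_o = 1/(-78.20) − 1/(380) = -0.01279 − 0.002632 = -0.01542, so d_i = -64.9 cm.
The image is virtual, upright and reduced, on the same side as the object.

64.9 cm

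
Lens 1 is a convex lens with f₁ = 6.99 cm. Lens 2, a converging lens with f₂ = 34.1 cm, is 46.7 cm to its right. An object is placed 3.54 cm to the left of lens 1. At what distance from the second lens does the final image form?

92.9 cm

Lens 1: 1/d_i1 = 1/f₁ − 1/d_o1 = 1/(6.99) − 1/(3.54) = -0.1394, so d_i1 = -7.172 cm.
The intermediate image is 7.172 cm to the left of lens 1 (virtual), which is 46.7 − (-7.172) = 53.87 cm to the left of lens 2, so d_o2 = +53.87 cm.
Lens 2: 1/d_i2 = 1/f₂ − 1/d_o2 = 1/(34.1) − 1/(53.87) = 0.01076, so d_i2 = 92.9 cm.
The final image is real, 92.9 cm to the right of lens 2 (overall magnification ≈ -3.5).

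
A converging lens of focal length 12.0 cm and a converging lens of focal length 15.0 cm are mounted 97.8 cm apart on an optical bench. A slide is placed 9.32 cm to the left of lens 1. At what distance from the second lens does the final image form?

16.8 cm

Lens 1: 1/d_i1 = 1/f₁ − 1/d_o1 = 1/(12.0) − 1/(9.32) = -0.02396, so d_i1 = -41.73 cm.
The intermediate image is 41.73 cm to the left of lens 1 (virtual), which is 97.8 − (-41.73) = 139.5 cm to the left of lens 2, so d_o2 = +139.5 cm.
Lens 2: 1/d_i2 = 1/f₂ − 1/d_o2 = 1/(15.0) − 1/(139.5) = 0.05950, so d_i2 = 16.8 cm.
The final image is real, 16.8 cm to the right of lens 2 (overall magnification ≈ -0.54).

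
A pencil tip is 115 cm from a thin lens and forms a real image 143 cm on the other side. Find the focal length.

f = 63.7 cm (converging)

Real image ⇒ d_i = +143 cm.
1/f = 1/d_o + 1/d_i = 1/(115) + 1/(143) = 0.01569, so f = 63.7 cm.
Since f is positive, the thin lens is converging.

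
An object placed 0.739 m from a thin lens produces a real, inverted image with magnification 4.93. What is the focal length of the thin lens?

m = −d_i/d_o ⇒ d_i = −m·d_o = −(-4.93)·(0.739) = 3.643 m.
1/f = 1/d_o + 1/d_i = 1/(0.739) + 1/(3.643) = 1.628, so f = 0.614 m.
Since f is positive, the thin lens is converging.

f = 0.614 m (converging)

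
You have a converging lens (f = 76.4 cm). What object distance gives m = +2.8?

49.1 cm

m = −d_i/d_o ⇒ d_i = −m·d_o.
1/f = 1/d_o + 1/d_i = 1/d_o − 1/(m·d_o) = (1 − 1/m)/d_o, so d_o = f(1 − 1/m) = (76.40)(1 − 1/(+2.8)) = 49.1 cm.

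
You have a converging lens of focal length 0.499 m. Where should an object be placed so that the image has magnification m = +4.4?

0.386 m

m = −d_i/d_o ⇒ d_i = −m·d_o.
1/f = 1/d_o + 1/d_i = 1/d_o − 1/(m·d_o) = (1 − 1/m)/d_o, so d_o = f(1 − 1/m) = (0.4990)(1 − 1/(+4.4)) = 0.386 m.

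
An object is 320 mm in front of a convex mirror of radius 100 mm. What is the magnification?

m = +0.135

f = R/2 = 100/2 = 50.00 mm; for a convex mirror, f = -50.00 mm.
1/d_i = 1/f − 1/d_o = 1/(-50.00) − 1/(320) = -0.02312, so d_i = -43.24 mm.
m = −d_i/d_o = −(-43.24)/(320) = +0.135.
The image is virtual, upright and reduced, behind the mirror.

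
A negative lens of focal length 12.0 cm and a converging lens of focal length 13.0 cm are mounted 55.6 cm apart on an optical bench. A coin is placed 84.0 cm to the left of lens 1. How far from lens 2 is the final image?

16.2 cm

Lens 1 is diverging, so f₁ = −12.0 cm.
Lens 1: 1/d_i1 = 1/f₁ − 1/d_o1 = 1/(-12.0) − 1/(84.0) = -0.09524, so d_i1 = -10.50 cm.
The intermediate image is 10.50 cm to the left of lens 1 (virtual), which is 55.6 − (-10.50) = 66.10 cm to the left of lens 2, so d_o2 = +66.10 cm.
Lens 2: 1/d_i2 = 1/f₂ − 1/d_o2 = 1/(13.0) − 1/(66.10) = 0.06179, so d_i2 = 16.2 cm.
The final image is real, 16.2 cm to the right of lens 2 (overall magnification ≈ -0.031).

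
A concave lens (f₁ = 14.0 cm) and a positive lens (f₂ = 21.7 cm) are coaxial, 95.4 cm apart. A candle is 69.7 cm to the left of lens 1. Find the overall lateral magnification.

f₁ = −14.0 cm (diverging).
Lens 1: 1/d_i1 = 1/(-14.0) − 1/(69.7) = -0.08578, so d_i1 = -11.66 cm; m₁ = −d_i1/d_o1 = +0.1673.
d_o2 = 95.4 − (-11.66) = 107.1 cm.
Lens 2: 1/d_i2 = 1/(21.7) − 1/(107.1) = 0.03675, so d_i2 = 27.21 cm; m₂ = −d_i2/d_o2 = -0.2541.
m = m₁·m₂ = (+0.1673)(-0.2541) = -0.0425.

m = -0.0425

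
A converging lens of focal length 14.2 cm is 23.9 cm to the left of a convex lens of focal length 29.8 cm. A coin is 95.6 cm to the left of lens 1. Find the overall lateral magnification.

m = -0.230

Lens 1: 1/d_i1 = 1/(14.2) − 1/(95.6) = 0.05996, so d_i1 = 16.68 cm; m₁ = −d_i1/d_o1 = -0.1745.
d_o2 = 23.9 − (16.68) = 7.220 cm.
Lens 2: 1/d_i2 = 1/(29.8) − 1/(7.220) = -0.1049, so d_i2 = -9.529 cm; m₂ = −d_i2/d_o2 = +1.320.
m = m₁·m₂ = (-0.1745)(+1.320) = -0.230.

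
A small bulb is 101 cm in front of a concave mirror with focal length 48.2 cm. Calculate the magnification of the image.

1/d_i = 1/f − 1/d_o = 1/(48.20) − 1/(101) = 0.01085, so d_i = 92.20 cm.
m = −d_i/d_o = −(92.20)/(101) = -0.913.
The image is real, inverted and reduced, in front of the mirror.

m = -0.913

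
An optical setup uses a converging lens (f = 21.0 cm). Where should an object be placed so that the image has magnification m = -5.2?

25.0 cm

m = −d_i/d_o ⇒ d_i = −m·d_o.
1/f = 1/d_o + 1/d_i = 1/d_o − 1/(m·d_o) = (1 − 1/m)/d_o, so d_o = f(1 − 1/m) = (21.00)(1 − 1/(-5.2)) = 25.0 cm.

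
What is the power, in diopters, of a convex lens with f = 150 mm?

P = +6.67 D

f = 15.0 cm = 0.150 m.
P = 1/f = 1/(0.150 m) = +6.67 D.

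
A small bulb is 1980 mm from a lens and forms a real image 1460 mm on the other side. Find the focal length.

f = 840 mm (converging)

Real image ⇒ d_i = +1460 mm.
1/f = 1/d_o + 1/d_i = 1/(1980) + 1/(1460) = 0.001190, so f = 840 mm.
Since f is positive, the lens is converging.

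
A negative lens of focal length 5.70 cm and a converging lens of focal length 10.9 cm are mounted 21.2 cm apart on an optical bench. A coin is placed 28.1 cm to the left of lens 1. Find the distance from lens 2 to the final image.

18.8 cm

Lens 1 is diverging, so f₁ = −5.70 cm.
Lens 1: 1/d_i1 = 1/f₁ − 1/d_o1 = 1/(-5.70) − 1/(28.1) = -0.2110, so d_i1 = -4.739 cm.
The intermediate image is 4.739 cm to the left of lens 1 (virtual), which is 21.2 − (-4.739) = 25.94 cm to the left of lens 2, so d_o2 = +25.94 cm.
Lens 2: 1/d_i2 = 1/f₂ − 1/d_o2 = 1/(10.9) − 1/(25.94) = 0.05319, so d_i2 = 18.8 cm.
The final image is real, 18.8 cm to the right of lens 2 (overall magnification ≈ -0.12).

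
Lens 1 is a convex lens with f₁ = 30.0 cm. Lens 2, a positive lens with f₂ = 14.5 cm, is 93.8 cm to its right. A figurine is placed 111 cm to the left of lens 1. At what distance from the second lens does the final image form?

Lens 1: 1/d_i1 = 1/f₁ − 1/d_o1 = 1/(30.0) − 1/(111) = 0.02432, so d_i1 = 41.11 cm.
The intermediate image is 41.11 cm to the right of lens 1, which is 93.8 − (41.11) = 52.69 cm to the left of lens 2, so d_o2 = +52.69 cm.
Lens 2: 1/d_i2 = 1/f₂ − 1/d_o2 = 1/(14.5) − 1/(52.69) = 0.04999, so d_i2 = 20.0 cm.
The final image is real, 20.0 cm to the right of lens 2 (overall magnification ≈ 0.14).

20.0 cm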